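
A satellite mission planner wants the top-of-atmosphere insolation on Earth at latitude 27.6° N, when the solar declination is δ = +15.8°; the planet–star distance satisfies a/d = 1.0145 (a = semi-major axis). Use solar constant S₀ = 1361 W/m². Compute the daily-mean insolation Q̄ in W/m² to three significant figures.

Q̄ ≈ 473 W/m²

cos H₀ = −tan(+27.6°) tan(+15.800°) = -0.1479, H₀ = 1.7193 rad.
Bracket: H₀ sin φ sin δ + cos φ cos δ sin H₀ = 1.7193×0.46330×0.27228 + 0.88620×0.96222×0.98900 = 0.216885 + 0.843339 = 1.060224.
Inverse-square distance factor (a/d)² = 1.0145² = 1.029210.
Q̄ = (S₀/π) × 1.029210 × [bracket] = (1361/π) × 1.029210 × 1.060224 = 472.7 W/m².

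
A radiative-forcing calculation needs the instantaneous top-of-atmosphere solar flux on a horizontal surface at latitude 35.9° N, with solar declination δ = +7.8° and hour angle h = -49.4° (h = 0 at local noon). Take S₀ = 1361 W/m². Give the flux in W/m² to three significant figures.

cos θ_z = sin φ sin δ + cos φ cos δ cos h = 0.079580 + 0.522277 = 0.601857.
Flux = S₀ · cos θ_z = 1361 × 0.601857 = 819.1 W/m².

819 W/m²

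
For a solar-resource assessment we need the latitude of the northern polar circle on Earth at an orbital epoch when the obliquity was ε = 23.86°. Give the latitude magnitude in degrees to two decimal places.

The polar circle is the lowest latitude that experiences at least one full rotation of continuous daylight at the northern-summer solstice; it lies at |φ| = 90° − ε = 90° − 23.86° = 66.14°.

66.14°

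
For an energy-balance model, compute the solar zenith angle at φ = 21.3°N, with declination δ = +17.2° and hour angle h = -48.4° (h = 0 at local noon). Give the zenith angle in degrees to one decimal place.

θ_z = 45.7°

cos θ_z = sin φ sin δ + cos φ cos δ cos h = 0.107416 + 0.590911 = 0.698327.
θ_z = arccos(0.698327) = 45.7°.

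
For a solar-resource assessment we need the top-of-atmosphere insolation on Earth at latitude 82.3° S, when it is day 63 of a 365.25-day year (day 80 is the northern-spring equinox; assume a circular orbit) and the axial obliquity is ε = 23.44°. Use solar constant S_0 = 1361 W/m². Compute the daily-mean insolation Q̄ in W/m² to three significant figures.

Q̄ ≈ 158 W/m²

Solar longitude: L_s = 360° × (63 − 80)/365.25 = -16.756°, i.e. -16.756° + 360° = 343.244°.
sin δ = sin 23.44° × sin 343.244° = -0.11468, so δ = -6.585°.
cos h₀ = −tan(-82.3°) tan(-6.585°) = -0.8538, h₀ = 2.5941 rad.
Bracket: h₀ sin ϕ sin δ + cos ϕ cos δ sin h₀ = 2.5941×-0.99098×-0.11468 + 0.13399×0.99340×0.52058 = 0.294808 + 0.069292 = 0.364100.
Q̄ = (S_0/π) × [bracket] = (1361/π) × 0.364100 = 157.7 W/m².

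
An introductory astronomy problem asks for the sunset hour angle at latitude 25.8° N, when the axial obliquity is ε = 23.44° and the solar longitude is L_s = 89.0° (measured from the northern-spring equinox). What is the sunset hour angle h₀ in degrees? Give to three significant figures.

Solar declination: sin δ = sin ε · sin L_s = sin 23.44° × sin 89.0° = 0.39773, so δ = +23.436°.
cos h₀ = −tan ϕ · tan δ = −tan(+25.8°) × tan(+23.436°) = -0.2096, so h₀ = 1.7819 rad = 102.10°.

h₀ = 102°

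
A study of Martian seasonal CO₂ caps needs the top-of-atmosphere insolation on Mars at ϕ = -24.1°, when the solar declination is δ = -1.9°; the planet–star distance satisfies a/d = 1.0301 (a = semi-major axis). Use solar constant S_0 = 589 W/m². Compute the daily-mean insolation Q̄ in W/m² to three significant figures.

cos h₀ = −tan(-24.1°) tan(-1.900°) = -0.0148, h₀ = 1.5856 rad.
Bracket: h₀ sin ϕ sin δ + cos ϕ cos δ sin h₀ = 1.5856×-0.40833×-0.03316 + 0.91283×0.99945×0.99989 = 0.021469 + 0.912228 = 0.933697.
Inverse-square distance factor (a/d)² = 1.0301² = 1.061106.
Q̄ = (S_0/π) × 1.061106 × [bracket] = (589/π) × 1.061106 × 0.933697 = 185.8 W/m².

Q̄ ≈ 186 W/m²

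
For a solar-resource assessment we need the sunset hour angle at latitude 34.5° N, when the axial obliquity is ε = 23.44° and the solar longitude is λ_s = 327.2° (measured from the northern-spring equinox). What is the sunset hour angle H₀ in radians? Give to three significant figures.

H₀ = 1.42 rad

Solar declination: sin δ = sin ε · sin λ_s = sin 23.44° × sin 327.2° = -0.21549, so δ = -12.444°.
cos H₀ = −tan φ · tan δ = −tan(+34.5°) × tan(-12.444°) = 0.1517, so H₀ = 1.4185 rad = 81.28°.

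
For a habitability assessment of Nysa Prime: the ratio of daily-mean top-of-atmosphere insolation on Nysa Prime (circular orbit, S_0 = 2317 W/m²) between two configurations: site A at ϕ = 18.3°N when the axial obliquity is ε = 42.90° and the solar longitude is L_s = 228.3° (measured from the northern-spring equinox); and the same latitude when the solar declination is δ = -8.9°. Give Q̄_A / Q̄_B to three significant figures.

Q̄_A / Q̄_B ≈ 0.675

— Configuration A (ϕ=+18.3°):
Solar declination: sin δ = sin ε · sin L_s = sin 42.90° × sin 228.3° = -0.50825, so δ = -30.547°.
cos h₀ = −tan(+18.3°) tan(-30.547°) = 0.1952, h₀ = 1.3744 rad.
Bracket: h₀ sin ϕ sin δ + cos ϕ cos δ sin h₀ = 1.3744×0.31399×-0.50825 + 0.94943×0.86121×0.98077 = -0.219334 + 0.801935 = 0.582601.
Q̄ = (S_0/π) × [bracket] = (2317/π) × 0.582601 = 429.68 W/m².
— Configuration B (ϕ=+18.3°):
cos h₀ = −tan(+18.3°) tan(-8.900°) = 0.0518, h₀ = 1.5190 rad.
Bracket: h₀ sin ϕ sin δ + cos ϕ cos δ sin h₀ = 1.5190×0.31399×-0.15471 + 0.94943×0.98796×0.99866 = -0.073789 + 0.936742 = 0.862953.
Q̄ = (S_0/π) × [bracket] = (2317/π) × 0.862953 = 636.45 W/m².
Ratio Q̄_A / Q̄_B = 429.68 / 636.45 = 0.6751.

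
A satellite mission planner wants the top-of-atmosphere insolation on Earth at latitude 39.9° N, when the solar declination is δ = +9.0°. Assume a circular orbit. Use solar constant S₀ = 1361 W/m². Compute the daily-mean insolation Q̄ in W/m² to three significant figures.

Q̄ ≈ 399 W/m²

cos H₀ = −tan(+39.9°) tan(+9.000°) = -0.1324, H₀ = 1.7036 rad.
Bracket: H₀ sin φ sin δ + cos φ cos δ sin H₀ = 1.7036×0.64145×0.15643 + 0.76717×0.98769×0.99119 = 0.170943 + 0.751051 = 0.921994.
Q̄ = (S₀/π) × [bracket] = (1361/π) × 0.921994 = 399.4 W/m².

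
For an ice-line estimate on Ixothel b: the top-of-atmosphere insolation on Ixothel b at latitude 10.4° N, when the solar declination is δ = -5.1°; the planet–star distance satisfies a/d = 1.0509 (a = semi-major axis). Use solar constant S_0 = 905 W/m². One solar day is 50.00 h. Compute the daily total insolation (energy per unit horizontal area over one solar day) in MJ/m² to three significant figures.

cos h₀ = −tan(+10.4°) tan(-5.100°) = 0.0164, h₀ = 1.5544 rad.
Bracket: h₀ sin ϕ sin δ + cos ϕ cos δ sin h₀ = 1.5544×0.18052×-0.08889 + 0.98357×0.99604×0.99987 = -0.024943 + 0.979548 = 0.954605.
Inverse-square distance factor (a/d)² = 1.0509² = 1.104391.
Q̄ = (S_0/π) × 1.104391 × [bracket] = (905/π) × 1.104391 × 0.954605 = 303.70 W/m².
Daily total = Q̄ × 50.00 h × 3600 s/h = 303.70 × 50.00 × 3600 / 10⁶ = 54.67 MJ/m².

54.7 MJ/m²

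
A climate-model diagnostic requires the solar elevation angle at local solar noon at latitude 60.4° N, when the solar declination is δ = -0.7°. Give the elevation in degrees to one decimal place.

At local noon the hour angle is zero, so the zenith angle equals |ϕ − δ| = |+60.4° − (-0.700°)| = 61.100°.
Elevation = 90° − 61.100° = 28.9°.

28.9°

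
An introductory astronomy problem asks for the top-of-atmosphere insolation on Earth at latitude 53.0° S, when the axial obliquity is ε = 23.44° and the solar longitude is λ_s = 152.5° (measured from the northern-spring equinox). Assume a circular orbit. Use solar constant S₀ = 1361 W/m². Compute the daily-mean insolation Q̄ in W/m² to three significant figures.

Q̄ ≈ 164 W/m²

Solar declination: sin δ = sin ε · sin λ_s = sin 23.44° × sin 152.5° = 0.18368, so δ = +10.584°.
cos H₀ = −tan(-53.0°) tan(+10.584°) = 0.2480, H₀ = 1.3202 rad.
Bracket: H₀ sin φ sin δ + cos φ cos δ sin H₀ = 1.3202×-0.79864×0.18368 + 0.60182×0.98299×0.96877 = -0.193666 + 0.573108 = 0.379442.
Q̄ = (S₀/π) × [bracket] = (1361/π) × 0.379442 = 164.4 W/m².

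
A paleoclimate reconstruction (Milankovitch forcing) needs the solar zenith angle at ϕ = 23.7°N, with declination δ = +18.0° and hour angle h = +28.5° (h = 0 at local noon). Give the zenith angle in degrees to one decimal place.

cos θ_z = sin ϕ sin δ + cos ϕ cos δ cos h = 0.124209 + 0.765315 = 0.889524.
θ_z = arccos(0.889524) = 27.2°.

θ_z = 27.2°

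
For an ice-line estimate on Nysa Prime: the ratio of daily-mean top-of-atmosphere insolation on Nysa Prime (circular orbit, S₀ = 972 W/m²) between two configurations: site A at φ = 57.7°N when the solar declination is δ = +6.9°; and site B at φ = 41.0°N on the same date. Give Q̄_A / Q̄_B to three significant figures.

Q̄_A / Q̄_B ≈ 0.798

— Configuration A (φ=+57.7°):
cos H₀ = −tan(+57.7°) tan(+6.900°) = -0.1914, H₀ = 1.7634 rad.
Bracket: H₀ sin φ sin δ + cos φ cos δ sin H₀ = 1.7634×0.84526×0.12014 + 0.53435×0.99276×0.98151 = 0.179072 + 0.520673 = 0.699745.
Q̄ = (S₀/π) × [bracket] = (972/π) × 0.699745 = 216.50 W/m².
— Configuration B (φ=+41.0°):
cos H₀ = −tan(+41.0°) tan(+6.900°) = -0.1052, H₀ = 1.6762 rad.
Bracket: H₀ sin φ sin δ + cos φ cos δ sin H₀ = 1.6762×0.65606×0.12014 + 0.75471×0.99276×0.99445 = 0.132116 + 0.745088 = 0.877204.
Q̄ = (S₀/π) × [bracket] = (972/π) × 0.877204 = 271.40 W/m².
Ratio Q̄_A / Q̄_B = 216.50 / 271.40 = 0.7977.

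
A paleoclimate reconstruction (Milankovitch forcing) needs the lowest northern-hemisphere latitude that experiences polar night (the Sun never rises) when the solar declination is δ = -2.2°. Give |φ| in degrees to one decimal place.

|φ| = 87.8°

Polar night requires cos H₀ = −tan φ tan δ ≥ 1, i.e. tan φ tan δ ≤ −1.
The boundary is |tan φ| · |tan δ| = 1, so |φ| = 90° − |δ| = 90° − 2.2° = 87.8° in the northern hemisphere.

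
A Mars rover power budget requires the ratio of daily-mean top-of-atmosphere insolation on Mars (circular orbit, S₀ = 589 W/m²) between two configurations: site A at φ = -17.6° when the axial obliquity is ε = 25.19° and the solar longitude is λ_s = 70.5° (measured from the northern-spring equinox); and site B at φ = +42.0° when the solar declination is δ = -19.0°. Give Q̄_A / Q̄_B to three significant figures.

Q̄_A / Q̄_B ≈ 1.75

— Configuration A (φ=-17.6°):
Solar declination: sin δ = sin ε · sin λ_s = sin 25.19° × sin 70.5° = 0.40121, so δ = +23.654°.
cos H₀ = −tan(-17.6°) tan(+23.654°) = 0.1389, H₀ = 1.4314 rad.
Bracket: H₀ sin φ sin δ + cos φ cos δ sin H₀ = 1.4314×-0.30237×0.40121 + 0.95319×0.91599×0.99030 = -0.173649 + 0.864643 = 0.690994.
Q̄ = (S₀/π) × [bracket] = (589/π) × 0.690994 = 129.55 W/m².
— Configuration B (φ=+42.0°):
cos H₀ = −tan(+42.0°) tan(-19.000°) = 0.3100, H₀ = 1.2556 rad.
Bracket: H₀ sin φ sin δ + cos φ cos δ sin H₀ = 1.2556×0.66913×-0.32557 + 0.74314×0.94552×0.95073 = -0.273531 + 0.668034 = 0.394503.
Q̄ = (S₀/π) × [bracket] = (589/π) × 0.394503 = 73.963 W/m².
Ratio Q̄_A / Q̄_B = 129.55 / 73.963 = 1.752.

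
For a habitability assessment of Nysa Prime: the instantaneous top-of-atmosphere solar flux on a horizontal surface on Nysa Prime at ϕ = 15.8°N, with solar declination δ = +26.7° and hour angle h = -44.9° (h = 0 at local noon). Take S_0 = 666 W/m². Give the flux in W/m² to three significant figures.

cos θ_z = sin ϕ sin δ + cos ϕ cos δ cos h = 0.122341 + 0.608902 = 0.731243.
Flux = S_0 · cos θ_z = 666 × 0.731243 = 487.0 W/m².

487 W/m²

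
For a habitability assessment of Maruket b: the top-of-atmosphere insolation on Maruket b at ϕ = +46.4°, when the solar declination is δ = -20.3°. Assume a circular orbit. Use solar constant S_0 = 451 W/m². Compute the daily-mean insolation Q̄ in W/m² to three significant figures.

cos h₀ = −tan(+46.4°) tan(-20.300°) = 0.3884, h₀ = 1.1719 rad.
Bracket: h₀ sin ϕ sin δ + cos ϕ cos δ sin h₀ = 1.1719×0.72417×-0.34694 + 0.68962×0.93789×0.92147 = -0.294432 + 0.595995 = 0.301563.
Q̄ = (S_0/π) × [bracket] = (451/π) × 0.301563 = 43.29 W/m².

Q̄ ≈ 43.3 W/m²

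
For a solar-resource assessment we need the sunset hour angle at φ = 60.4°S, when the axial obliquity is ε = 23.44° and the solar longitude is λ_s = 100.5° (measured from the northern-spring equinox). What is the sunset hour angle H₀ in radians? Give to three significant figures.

Solar declination: sin δ = sin ε · sin λ_s = sin 23.44° × sin 100.5° = 0.39113, so δ = +23.025°.
cos H₀ = −tan φ · tan δ = −tan(-60.4°) × tan(+23.025°) = 0.7481, so H₀ = 0.7256 rad = 41.57°.

H₀ = 0.726 rad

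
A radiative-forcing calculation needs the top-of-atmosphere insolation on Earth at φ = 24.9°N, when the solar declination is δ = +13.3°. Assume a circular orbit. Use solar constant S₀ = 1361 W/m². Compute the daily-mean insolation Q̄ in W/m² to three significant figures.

cos H₀ = −tan(+24.9°) tan(+13.300°) = -0.1097, H₀ = 1.6807 rad.
Bracket: H₀ sin φ sin δ + cos φ cos δ sin H₀ = 1.6807×0.42104×0.23005 + 0.90704×0.97318×0.99396 = 0.162793 + 0.877382 = 1.040175.
Q̄ = (S₀/π) × [bracket] = (1361/π) × 1.040175 = 450.6 W/m².

Q̄ ≈ 451 W/m²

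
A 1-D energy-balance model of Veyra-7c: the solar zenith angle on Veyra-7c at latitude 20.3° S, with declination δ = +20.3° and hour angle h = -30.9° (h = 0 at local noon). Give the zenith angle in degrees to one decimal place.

θ_z = 50.6°

cos θ_z = sin ϕ sin δ + cos ϕ cos δ cos h = -0.120364 + 0.754784 = 0.634420.
θ_z = arccos(0.634420) = 50.6°.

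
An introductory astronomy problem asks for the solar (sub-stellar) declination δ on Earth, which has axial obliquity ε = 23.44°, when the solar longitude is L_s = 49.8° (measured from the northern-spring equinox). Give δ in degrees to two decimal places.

δ = +17.69°

sin δ = sin ε · sin L_s = sin 23.44° × sin 49.8° = 0.303829.
δ = arcsin(0.303829) = +17.69°.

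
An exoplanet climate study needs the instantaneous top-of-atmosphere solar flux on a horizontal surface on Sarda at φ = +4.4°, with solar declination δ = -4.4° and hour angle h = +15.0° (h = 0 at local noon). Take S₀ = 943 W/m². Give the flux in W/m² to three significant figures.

cos θ_z = sin φ sin δ + cos φ cos δ cos h = -0.005886 + 0.960241 = 0.954355.
Flux = S₀ · cos θ_z = 943 × 0.954355 = 900.0 W/m².

900 W/m²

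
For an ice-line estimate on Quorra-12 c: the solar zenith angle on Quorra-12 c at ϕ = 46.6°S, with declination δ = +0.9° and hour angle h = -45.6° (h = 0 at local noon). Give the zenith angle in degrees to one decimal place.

θ_z = 62.0°

cos θ_z = sin ϕ sin δ + cos ϕ cos δ cos h = -0.011413 + 0.480671 = 0.469258.
θ_z = arccos(0.469258) = 62.0°.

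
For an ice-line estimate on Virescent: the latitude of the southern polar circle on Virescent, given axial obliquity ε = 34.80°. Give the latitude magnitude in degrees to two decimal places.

The polar circle is the lowest latitude that experiences at least one full rotation of continuous darkness at the northern-summer solstice; it lies at |ϕ| = 90° − ε = 90° − 34.80° = 55.20°.

55.20°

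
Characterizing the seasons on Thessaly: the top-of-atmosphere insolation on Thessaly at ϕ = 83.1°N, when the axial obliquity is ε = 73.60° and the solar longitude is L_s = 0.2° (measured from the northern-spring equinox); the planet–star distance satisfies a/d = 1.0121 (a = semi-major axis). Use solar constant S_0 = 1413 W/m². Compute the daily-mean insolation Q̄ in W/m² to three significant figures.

Solar declination: sin δ = sin ε · sin L_s = sin 73.60° × sin 0.2° = 0.00335, so δ = +0.192°.
cos h₀ = −tan(+83.1°) tan(+0.192°) = -0.0277, h₀ = 1.5985 rad.
Bracket: h₀ sin ϕ sin δ + cos ϕ cos δ sin h₀ = 1.5985×0.99276×0.00335 + 0.12014×0.99999×0.99962 = 0.005316 + 0.120093 = 0.125409.
Inverse-square distance factor (a/d)² = 1.0121² = 1.024346.
Q̄ = (S_0/π) × 1.024346 × [bracket] = (1413/π) × 1.024346 × 0.125409 = 57.78 W/m².

Q̄ ≈ 57.8 W/m²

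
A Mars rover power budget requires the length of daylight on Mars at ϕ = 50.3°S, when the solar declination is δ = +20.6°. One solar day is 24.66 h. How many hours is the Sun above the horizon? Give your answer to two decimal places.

8.64 h

cos h₀ = −tan ϕ · tan δ = −tan(-50.3°) × tan(+20.600°) = 0.4527, so h₀ = 1.1010 rad = 63.08°.
Daylight = 2h₀/(2π) × 24.66 h = (1.1010/π) × 24.66 = 8.64 h.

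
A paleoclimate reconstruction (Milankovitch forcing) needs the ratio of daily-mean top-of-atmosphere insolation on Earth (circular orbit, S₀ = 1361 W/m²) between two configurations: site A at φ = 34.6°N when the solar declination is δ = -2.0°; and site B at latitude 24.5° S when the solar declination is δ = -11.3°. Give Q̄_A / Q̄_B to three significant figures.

Q̄_A / Q̄_B ≈ 0.773

— Configuration A (φ=+34.6°):
cos H₀ = −tan(+34.6°) tan(-2.000°) = 0.0241, H₀ = 1.5467 rad.
Bracket: H₀ sin φ sin δ + cos φ cos δ sin H₀ = 1.5467×0.56784×-0.03490 + 0.82314×0.99939×0.99971 = -0.030652 + 0.822399 = 0.791747.
Q̄ = (S₀/π) × [bracket] = (1361/π) × 0.791747 = 343.00 W/m².
— Configuration B (φ=-24.5°):
cos H₀ = −tan(-24.5°) tan(-11.300°) = -0.0911, H₀ = 1.6620 rad.
Bracket: H₀ sin φ sin δ + cos φ cos δ sin H₀ = 1.6620×-0.41469×-0.19595 + 0.90996×0.98061×0.99585 = 0.135052 + 0.888613 = 1.023665.
Q̄ = (S₀/π) × [bracket] = (1361/π) × 1.023665 = 443.47 W/m².
Ratio Q̄_A / Q̄_B = 343.00 / 443.47 = 0.7734.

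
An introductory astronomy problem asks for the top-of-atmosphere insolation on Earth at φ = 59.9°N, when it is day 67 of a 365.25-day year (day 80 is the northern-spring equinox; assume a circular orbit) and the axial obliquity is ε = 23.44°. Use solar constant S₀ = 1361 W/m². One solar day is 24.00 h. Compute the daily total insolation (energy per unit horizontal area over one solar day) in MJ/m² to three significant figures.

14.4 MJ/m²

Solar longitude: λ_s = 360° × (67 − 80)/365.25 = -12.813°, i.e. -12.813° + 360° = 347.187°.
sin δ = sin 23.44° × sin 347.187° = -0.08822, so δ = -5.061°.
cos H₀ = −tan(+59.9°) tan(-5.061°) = 0.1528, H₀ = 1.4174 rad.
Bracket: H₀ sin φ sin δ + cos φ cos δ sin H₀ = 1.4174×0.86515×-0.08822 + 0.50151×0.99610×0.98826 = -0.108181 + 0.493689 = 0.385508.
Q̄ = (S₀/π) × [bracket] = (1361/π) × 0.385508 = 167.01 W/m².
Daily total = Q̄ × 24.00 h × 3600 s/h = 167.01 × 24.00 × 3600 / 10⁶ = 14.43 MJ/m².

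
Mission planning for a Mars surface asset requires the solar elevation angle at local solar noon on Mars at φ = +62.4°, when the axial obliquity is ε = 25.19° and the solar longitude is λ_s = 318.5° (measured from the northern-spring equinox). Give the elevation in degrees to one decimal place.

11.2°

Solar declination: sin δ = sin ε · sin λ_s = sin 25.19° × sin 318.5° = -0.28203, so δ = -16.381°.
At local noon the hour angle is zero, so the zenith angle equals |φ − δ| = |+62.4° − (-16.381°)| = 78.781°.
Elevation = 90° − 78.781° = 11.2°.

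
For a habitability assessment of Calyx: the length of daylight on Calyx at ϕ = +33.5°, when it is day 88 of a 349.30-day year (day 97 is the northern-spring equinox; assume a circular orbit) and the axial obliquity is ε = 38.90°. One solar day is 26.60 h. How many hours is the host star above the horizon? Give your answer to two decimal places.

Solar longitude: L_s = 360° × (88 − 97)/349.30 = -9.276°, i.e. -9.276° + 360° = 350.724°.
sin δ = sin 38.90° × sin 350.724° = -0.10122, so δ = -5.809°.
cos h₀ = −tan ϕ · tan δ = −tan(+33.5°) × tan(-5.809°) = 0.0673, so h₀ = 1.5034 rad = 86.14°.
Daylight = 2h₀/(2π) × 26.60 h = (1.5034/π) × 26.60 = 12.73 h.

12.73 h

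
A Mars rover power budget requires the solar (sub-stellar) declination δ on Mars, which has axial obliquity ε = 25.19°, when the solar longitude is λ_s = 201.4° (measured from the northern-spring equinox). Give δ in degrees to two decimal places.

sin δ = sin ε · sin λ_s = sin 25.19° × sin 201.4° = -0.155299.
δ = arcsin(-0.155299) = -8.93°.

δ = -8.93°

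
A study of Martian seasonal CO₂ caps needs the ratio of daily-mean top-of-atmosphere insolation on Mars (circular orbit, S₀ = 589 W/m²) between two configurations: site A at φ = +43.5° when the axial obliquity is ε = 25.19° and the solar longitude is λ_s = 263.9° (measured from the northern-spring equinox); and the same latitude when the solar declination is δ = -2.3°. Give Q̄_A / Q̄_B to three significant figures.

— Configuration A (φ=+43.5°):
Solar declination: sin δ = sin ε · sin λ_s = sin 25.19° × sin 263.9° = -0.42321, so δ = -25.038°.
cos H₀ = −tan(+43.5°) tan(-25.038°) = 0.4433, H₀ = 1.1116 rad.
Bracket: H₀ sin φ sin δ + cos φ cos δ sin H₀ = 1.1116×0.68835×-0.42321 + 0.72537×0.90603×0.89639 = -0.323828 + 0.589114 = 0.265286.
Q̄ = (S₀/π) × [bracket] = (589/π) × 0.265286 = 49.737 W/m².
— Configuration B (φ=+43.5°):
cos H₀ = −tan(+43.5°) tan(-2.300°) = 0.0381, H₀ = 1.5327 rad.
Bracket: H₀ sin φ sin δ + cos φ cos δ sin H₀ = 1.5327×0.68835×-0.04013 + 0.72537×0.99919×0.99927 = -0.042339 + 0.724253 = 0.681914.
Q̄ = (S₀/π) × [bracket] = (589/π) × 0.681914 = 127.85 W/m².
Ratio Q̄_A / Q̄_B = 49.737 / 127.85 = 0.3890.

Q̄_A / Q̄_B ≈ 0.389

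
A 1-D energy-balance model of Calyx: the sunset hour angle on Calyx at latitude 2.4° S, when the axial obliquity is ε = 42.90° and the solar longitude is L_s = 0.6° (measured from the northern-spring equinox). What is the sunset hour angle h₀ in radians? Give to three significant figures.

Solar declination: sin δ = sin ε · sin L_s = sin 42.90° × sin 0.6° = 0.00713, so δ = +0.408°.
cos h₀ = −tan ϕ · tan δ = −tan(-2.4°) × tan(+0.408°) = 0.0003, so h₀ = 1.5705 rad = 89.98°.

h₀ = 1.57 rad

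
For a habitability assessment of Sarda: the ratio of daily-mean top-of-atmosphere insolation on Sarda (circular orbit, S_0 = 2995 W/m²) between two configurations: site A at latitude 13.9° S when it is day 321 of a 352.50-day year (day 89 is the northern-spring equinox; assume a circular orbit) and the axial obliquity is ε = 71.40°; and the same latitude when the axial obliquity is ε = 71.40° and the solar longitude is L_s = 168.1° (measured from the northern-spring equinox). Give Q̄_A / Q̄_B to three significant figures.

— Configuration A (ϕ=-13.9°):
Solar longitude: L_s = 360° × (321 − 89)/352.50 = 236.936°.
sin δ = sin 71.40° × sin 236.936° = -0.79429, so δ = -52.588°.
cos h₀ = −tan(-13.9°) tan(-52.588°) = -0.3235, h₀ = 1.9003 rad.
Bracket: h₀ sin ϕ sin δ + cos ϕ cos δ sin h₀ = 1.9003×-0.24023×-0.79429 + 0.97072×0.60754×0.94621 = 0.362601 + 0.558029 = 0.920630.
Q̄ = (S_0/π) × [bracket] = (2995/π) × 0.920630 = 877.67 W/m².
— Configuration B (ϕ=-13.9°):
Solar declination: sin δ = sin ε · sin L_s = sin 71.40° × sin 168.1° = 0.19543, so δ = +11.270°.
cos h₀ = −tan(-13.9°) tan(+11.270°) = 0.0493, h₀ = 1.5215 rad.
Bracket: h₀ sin ϕ sin δ + cos ϕ cos δ sin h₀ = 1.5215×-0.24023×0.19543 + 0.97072×0.98072×0.99878 = -0.071432 + 0.950843 = 0.879411.
Q̄ = (S_0/π) × [bracket] = (2995/π) × 0.879411 = 838.38 W/m².
Ratio Q̄_A / Q̄_B = 877.67 / 838.38 = 1.047.

Q̄_A / Q̄_B ≈ 1.05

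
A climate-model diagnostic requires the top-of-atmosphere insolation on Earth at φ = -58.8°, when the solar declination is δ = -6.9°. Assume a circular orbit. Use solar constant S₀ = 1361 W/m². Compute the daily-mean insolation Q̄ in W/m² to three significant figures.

Q̄ ≈ 297 W/m²

cos H₀ = −tan(-58.8°) tan(-6.900°) = -0.1998, H₀ = 1.7720 rad.
Bracket: H₀ sin φ sin δ + cos φ cos δ sin H₀ = 1.7720×-0.85536×-0.12014 + 0.51803×0.99276×0.97983 = 0.182096 + 0.503906 = 0.686002.
Q̄ = (S₀/π) × [bracket] = (1361/π) × 0.686002 = 297.2 W/m².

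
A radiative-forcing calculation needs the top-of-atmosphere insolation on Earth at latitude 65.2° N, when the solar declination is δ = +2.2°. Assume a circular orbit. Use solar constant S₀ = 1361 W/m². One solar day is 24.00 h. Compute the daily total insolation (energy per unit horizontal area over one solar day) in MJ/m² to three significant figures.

17.8 MJ/m²

cos H₀ = −tan(+65.2°) tan(+2.200°) = -0.0831, H₀ = 1.6540 rad.
Bracket: H₀ sin φ sin δ + cos φ cos δ sin H₀ = 1.6540×0.90778×0.03839 + 0.41945×0.99926×0.99654 = 0.057641 + 0.417689 = 0.475330.
Q̄ = (S₀/π) × [bracket] = (1361/π) × 0.475330 = 205.92 W/m².
Daily total = Q̄ × 24.00 h × 3600 s/h = 205.92 × 24.00 × 3600 / 10⁶ = 17.79 MJ/m².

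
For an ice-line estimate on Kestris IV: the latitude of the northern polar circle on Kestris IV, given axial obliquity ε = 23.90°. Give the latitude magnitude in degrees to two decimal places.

The polar circle is the lowest latitude that experiences at least one full rotation of continuous daylight at the northern-summer solstice; it lies at |ϕ| = 90° − ε = 90° − 23.90° = 66.10°.

66.10°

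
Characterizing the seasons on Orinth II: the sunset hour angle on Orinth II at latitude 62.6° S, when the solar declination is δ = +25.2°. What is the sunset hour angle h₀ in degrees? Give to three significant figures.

h₀ = 24.8°

cos h₀ = −tan ϕ · tan δ = −tan(-62.6°) × tan(+25.200°) = 0.9078, so h₀ = 0.4328 rad = 24.80°.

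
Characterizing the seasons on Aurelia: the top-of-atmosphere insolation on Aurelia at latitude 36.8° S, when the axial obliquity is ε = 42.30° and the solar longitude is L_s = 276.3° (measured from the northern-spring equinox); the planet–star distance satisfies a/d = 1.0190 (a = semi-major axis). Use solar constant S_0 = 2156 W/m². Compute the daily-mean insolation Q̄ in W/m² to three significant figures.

Q̄ ≈ 973 W/m²

Solar declination: sin δ = sin ε · sin L_s = sin 42.30° × sin 276.3° = -0.66895, so δ = -41.986°.
cos h₀ = −tan(-36.8°) tan(-41.986°) = -0.6733, h₀ = 2.3094 rad.
Bracket: h₀ sin ϕ sin δ + cos ϕ cos δ sin h₀ = 2.3094×-0.59902×-0.66895 + 0.80073×0.74331×0.73941 = 0.925410 + 0.440090 = 1.365500.
Inverse-square distance factor (a/d)² = 1.0190² = 1.038361.
Q̄ = (S_0/π) × 1.038361 × [bracket] = (2156/π) × 1.038361 × 1.365500 = 973.1 W/m².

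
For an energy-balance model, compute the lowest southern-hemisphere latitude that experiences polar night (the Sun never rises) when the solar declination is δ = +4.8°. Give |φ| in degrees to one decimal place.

|φ| = 85.2°

Polar night requires cos H₀ = −tan φ tan δ ≥ 1, i.e. tan φ tan δ ≤ −1.
The boundary is |tan φ| · |tan δ| = 1, so |φ| = 90° − |δ| = 90° − 4.8° = 85.2° in the southern hemisphere.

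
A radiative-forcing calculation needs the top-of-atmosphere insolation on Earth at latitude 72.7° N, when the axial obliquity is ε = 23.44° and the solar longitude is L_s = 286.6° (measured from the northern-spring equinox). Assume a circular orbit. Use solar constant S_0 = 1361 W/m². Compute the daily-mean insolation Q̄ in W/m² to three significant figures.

Solar declination: sin δ = sin ε · sin L_s = sin 23.44° × sin 286.6° = -0.38121, so δ = -22.409°.
cos h₀ = −tan(+72.7°) tan(-22.409°) = 1.3239 ≥ 1 ⇒ polar night, h₀ = 0 and Q̄ = 0.

Q̄ ≈ 0.00 W/m²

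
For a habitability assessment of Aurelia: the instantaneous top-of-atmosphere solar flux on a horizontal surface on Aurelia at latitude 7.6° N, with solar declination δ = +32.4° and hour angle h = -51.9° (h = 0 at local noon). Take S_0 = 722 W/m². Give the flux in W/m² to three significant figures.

cos θ_z = sin ϕ sin δ + cos ϕ cos δ cos h = 0.070867 + 0.516404 = 0.587271.
Flux = S_0 · cos θ_z = 722 × 0.587271 = 424.0 W/m².

424 W/m²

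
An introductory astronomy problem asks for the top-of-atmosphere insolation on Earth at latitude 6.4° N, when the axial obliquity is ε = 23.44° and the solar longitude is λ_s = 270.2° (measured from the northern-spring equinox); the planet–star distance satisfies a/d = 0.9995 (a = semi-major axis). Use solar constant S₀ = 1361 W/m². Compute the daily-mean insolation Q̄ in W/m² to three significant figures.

Q̄ ≈ 365 W/m²

Solar declination: sin δ = sin ε · sin λ_s = sin 23.44° × sin 270.2° = -0.39779, so δ = -23.440°.
cos H₀ = −tan(+6.4°) tan(-23.440°) = 0.0486, H₀ = 1.5221 rad.
Bracket: H₀ sin φ sin δ + cos φ cos δ sin H₀ = 1.5221×0.11147×-0.39779 + 0.99377×0.91748×0.99882 = -0.067492 + 0.910688 = 0.843196.
Inverse-square distance factor (a/d)² = 0.9995² = 0.999000.
Q̄ = (S₀/π) × 0.999000 × [bracket] = (1361/π) × 0.999000 × 0.843196 = 364.9 W/m².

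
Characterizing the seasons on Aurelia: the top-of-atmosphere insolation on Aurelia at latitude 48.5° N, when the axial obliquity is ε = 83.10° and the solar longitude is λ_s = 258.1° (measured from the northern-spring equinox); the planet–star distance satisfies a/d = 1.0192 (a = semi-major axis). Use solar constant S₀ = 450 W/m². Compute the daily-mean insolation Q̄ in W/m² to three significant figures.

Q̄ ≈ 0.00 W/m²

Solar declination: sin δ = sin ε · sin λ_s = sin 83.10° × sin 258.1° = -0.97142, so δ = -76.269°.
cos H₀ = −tan(+48.5°) tan(-76.269°) = 4.6259 ≥ 1 ⇒ polar night, H₀ = 0 and Q̄ = 0.
Inverse-square distance factor (a/d)² = 1.0192² = 1.038769.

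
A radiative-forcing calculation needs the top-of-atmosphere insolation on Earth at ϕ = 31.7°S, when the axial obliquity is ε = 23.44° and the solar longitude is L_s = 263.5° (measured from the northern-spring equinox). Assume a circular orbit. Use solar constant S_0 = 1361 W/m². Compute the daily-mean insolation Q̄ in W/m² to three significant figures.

Q̄ ≈ 492 W/m²

Solar declination: sin δ = sin ε · sin L_s = sin 23.44° × sin 263.5° = -0.39523, so δ = -23.280°.
cos h₀ = −tan(-31.7°) tan(-23.280°) = -0.2657, h₀ = 1.8398 rad.
Bracket: h₀ sin ϕ sin δ + cos ϕ cos δ sin h₀ = 1.8398×-0.52547×-0.39523 + 0.85081×0.91858×0.96405 = 0.382092 + 0.753441 = 1.135533.
Q̄ = (S_0/π) × [bracket] = (1361/π) × 1.135533 = 491.9 W/m².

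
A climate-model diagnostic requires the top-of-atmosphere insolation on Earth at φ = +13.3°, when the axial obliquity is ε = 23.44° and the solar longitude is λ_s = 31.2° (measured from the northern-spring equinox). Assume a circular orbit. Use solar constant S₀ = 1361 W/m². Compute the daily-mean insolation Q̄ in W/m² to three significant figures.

Q̄ ≈ 445 W/m²

Solar declination: sin δ = sin ε · sin λ_s = sin 23.44° × sin 31.2° = 0.20607, so δ = +11.892°.
cos H₀ = −tan(+13.3°) tan(+11.892°) = -0.0498, H₀ = 1.6206 rad.
Bracket: H₀ sin φ sin δ + cos φ cos δ sin H₀ = 1.6206×0.23005×0.20607 + 0.97318×0.97854×0.99876 = 0.076827 + 0.951115 = 1.027942.
Q̄ = (S₀/π) × [bracket] = (1361/π) × 1.027942 = 445.3 W/m².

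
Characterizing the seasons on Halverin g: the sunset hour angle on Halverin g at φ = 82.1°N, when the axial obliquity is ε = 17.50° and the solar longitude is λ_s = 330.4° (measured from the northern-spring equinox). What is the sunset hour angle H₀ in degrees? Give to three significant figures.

H₀ = 0.00°

Solar declination: sin δ = sin ε · sin λ_s = sin 17.50° × sin 330.4° = -0.14853, so δ = -8.542°.
cos H₀ = −tan φ · tan δ = 1.0824 ≥ 1, so the host star never rises (polar night) and H₀ = 0.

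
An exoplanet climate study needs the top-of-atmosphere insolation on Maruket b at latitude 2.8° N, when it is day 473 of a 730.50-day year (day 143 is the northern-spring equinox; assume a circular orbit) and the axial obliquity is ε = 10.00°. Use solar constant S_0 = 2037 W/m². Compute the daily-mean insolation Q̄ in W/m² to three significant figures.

Q̄ ≈ 649 W/m²

Solar longitude: L_s = 360° × (473 − 143)/730.50 = 162.628°.
sin δ = sin 10.00° × sin 162.628° = 0.05185, so δ = +2.972°.
cos h₀ = −tan(+2.8°) tan(+2.972°) = -0.0025, h₀ = 1.5733 rad.
Bracket: h₀ sin ϕ sin δ + cos ϕ cos δ sin h₀ = 1.5733×0.04885×0.05185 + 0.99881×0.99866×1.00000 = 0.003985 + 0.997472 = 1.001457.
Q̄ = (S_0/π) × [bracket] = (2037/π) × 1.001457 = 649.3 W/m².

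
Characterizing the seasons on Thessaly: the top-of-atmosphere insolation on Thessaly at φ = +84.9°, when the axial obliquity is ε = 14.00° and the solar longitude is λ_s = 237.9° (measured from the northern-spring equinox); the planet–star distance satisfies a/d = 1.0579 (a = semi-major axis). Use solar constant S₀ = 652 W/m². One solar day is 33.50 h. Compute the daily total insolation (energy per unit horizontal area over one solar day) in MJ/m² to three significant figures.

0.00 MJ/m²

Solar declination: sin δ = sin ε · sin λ_s = sin 14.00° × sin 237.9° = -0.20494, so δ = -11.826°.
cos H₀ = −tan(+84.9°) tan(-11.826°) = 2.3461 ≥ 1 ⇒ polar night, H₀ = 0 and Q̄ = 0.
Inverse-square distance factor (a/d)² = 1.0579² = 1.119152.
Daily total = Q̄ × 33.50 h × 3600 s/h = 0.00 MJ/m².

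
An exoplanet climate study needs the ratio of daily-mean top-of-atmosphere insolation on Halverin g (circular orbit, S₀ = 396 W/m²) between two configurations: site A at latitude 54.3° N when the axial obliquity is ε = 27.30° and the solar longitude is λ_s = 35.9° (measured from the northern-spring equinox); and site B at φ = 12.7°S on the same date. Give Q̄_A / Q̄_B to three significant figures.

Q̄_A / Q̄_B ≈ 1.12

— Configuration A (φ=+54.3°):
Solar declination: sin δ = sin ε · sin λ_s = sin 27.30° × sin 35.9° = 0.26894, so δ = +15.601°.
cos H₀ = −tan(+54.3°) tan(+15.601°) = -0.3886, H₀ = 1.9699 rad.
Bracket: H₀ sin φ sin δ + cos φ cos δ sin H₀ = 1.9699×0.81208×0.26894 + 0.58354×0.96316×0.92141 = 0.430228 + 0.517871 = 0.948099.
Q̄ = (S₀/π) × [bracket] = (396/π) × 0.948099 = 119.51 W/m².
— Configuration B (φ=-12.7°):
cos H₀ = −tan(-12.7°) tan(+15.601°) = 0.0629, H₀ = 1.5078 rad.
Bracket: H₀ sin φ sin δ + cos φ cos δ sin H₀ = 1.5078×-0.21985×0.26894 + 0.97553×0.96316×0.99802 = -0.089151 + 0.937731 = 0.848580.
Q̄ = (S₀/π) × [bracket] = (396/π) × 0.848580 = 106.96 W/m².
Ratio Q̄_A / Q̄_B = 119.51 / 106.96 = 1.117.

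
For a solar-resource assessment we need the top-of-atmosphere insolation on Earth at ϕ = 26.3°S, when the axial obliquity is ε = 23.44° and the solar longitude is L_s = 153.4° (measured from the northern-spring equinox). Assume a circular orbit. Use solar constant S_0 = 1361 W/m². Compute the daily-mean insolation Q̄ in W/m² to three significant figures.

Solar declination: sin δ = sin ε · sin L_s = sin 23.44° × sin 153.4° = 0.17811, so δ = +10.260°.
cos h₀ = −tan(-26.3°) tan(+10.260°) = 0.0895, h₀ = 1.4812 rad.
Bracket: h₀ sin ϕ sin δ + cos ϕ cos δ sin h₀ = 1.4812×-0.44307×0.17811 + 0.89649×0.98401×0.99599 = -0.116889 + 0.878618 = 0.761729.
Q̄ = (S_0/π) × [bracket] = (1361/π) × 0.761729 = 330.0 W/m².

Q̄ ≈ 330 W/m²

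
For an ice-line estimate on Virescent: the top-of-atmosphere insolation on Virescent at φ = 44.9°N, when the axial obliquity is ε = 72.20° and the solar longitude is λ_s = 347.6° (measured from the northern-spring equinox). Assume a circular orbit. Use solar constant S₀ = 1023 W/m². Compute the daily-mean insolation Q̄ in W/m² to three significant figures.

Q̄ ≈ 157 W/m²

Solar declination: sin δ = sin ε · sin λ_s = sin 72.20° × sin 347.6° = -0.20446, so δ = -11.798°.
cos H₀ = −tan(+44.9°) tan(-11.798°) = 0.2081, H₀ = 1.3611 rad.
Bracket: H₀ sin φ sin δ + cos φ cos δ sin H₀ = 1.3611×0.70587×-0.20446 + 0.70834×0.97888×0.97810 = -0.196437 + 0.678195 = 0.481758.
Q̄ = (S₀/π) × [bracket] = (1023/π) × 0.481758 = 156.9 W/m².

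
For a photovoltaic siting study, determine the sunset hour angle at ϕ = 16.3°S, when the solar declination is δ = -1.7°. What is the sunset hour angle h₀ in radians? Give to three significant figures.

cos h₀ = −tan ϕ · tan δ = −tan(-16.3°) × tan(-1.700°) = -0.0087, so h₀ = 1.5795 rad = 90.50°.

h₀ = 1.58 rad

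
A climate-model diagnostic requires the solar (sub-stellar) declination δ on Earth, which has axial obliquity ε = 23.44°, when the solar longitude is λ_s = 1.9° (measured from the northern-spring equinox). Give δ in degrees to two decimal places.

δ = +0.76°

sin δ = sin ε · sin λ_s = sin 23.44° × sin 1.9° = 0.013189.
δ = arcsin(0.013189) = +0.76°.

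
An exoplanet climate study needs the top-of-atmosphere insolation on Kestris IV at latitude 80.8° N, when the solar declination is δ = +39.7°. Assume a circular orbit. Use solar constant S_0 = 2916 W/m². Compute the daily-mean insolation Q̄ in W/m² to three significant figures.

Q̄ ≈ 1.84e+03 W/m²

cos h₀ = −tan(+80.8°) tan(+39.700°) = -5.1259 ≤ −1 ⇒ polar day, h₀ = π.
Bracket: h₀ sin ϕ sin δ + cos ϕ cos δ sin h₀ = 3.1416×0.98714×0.63877 + 0.15988×0.76940×0.00000 = 1.980953 + 0.000000 = 1.980953.
Q̄ = (S_0/π) × [bracket] = (2916/π) × 1.980953 = 1839 W/m².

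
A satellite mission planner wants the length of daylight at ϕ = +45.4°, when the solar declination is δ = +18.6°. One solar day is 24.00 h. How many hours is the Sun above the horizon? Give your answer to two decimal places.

cos h₀ = −tan ϕ · tan δ = −tan(+45.4°) × tan(+18.600°) = -0.3413, so h₀ = 1.9191 rad = 109.95°.
Daylight = 2h₀/(2π) × 24.00 h = (1.9191/π) × 24.00 = 14.66 h.

14.66 h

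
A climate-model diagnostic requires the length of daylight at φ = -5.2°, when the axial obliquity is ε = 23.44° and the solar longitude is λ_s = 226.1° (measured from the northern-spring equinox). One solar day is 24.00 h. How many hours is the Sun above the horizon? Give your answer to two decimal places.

Solar declination: sin δ = sin ε · sin λ_s = sin 23.44° × sin 226.1° = -0.28663, so δ = -16.656°.
cos H₀ = −tan φ · tan δ = −tan(-5.2°) × tan(-16.656°) = -0.0272, so H₀ = 1.5980 rad = 91.56°.
Daylight = 2H₀/(2π) × 24.00 h = (1.5980/π) × 24.00 = 12.21 h.

12.21 h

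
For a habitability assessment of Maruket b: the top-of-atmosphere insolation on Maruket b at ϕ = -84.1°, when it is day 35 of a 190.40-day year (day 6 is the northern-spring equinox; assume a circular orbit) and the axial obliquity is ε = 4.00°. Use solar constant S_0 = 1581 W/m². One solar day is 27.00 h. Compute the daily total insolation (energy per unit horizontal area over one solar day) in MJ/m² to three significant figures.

1.45 MJ/m²

Solar longitude: L_s = 360° × (35 − 6)/190.40 = 54.832°.
sin δ = sin 4.00° × sin 54.832° = 0.05702, so δ = +3.269°.
cos h₀ = −tan(-84.1°) tan(+3.269°) = 0.5527, h₀ = 0.9852 rad.
Bracket: h₀ sin ϕ sin δ + cos ϕ cos δ sin h₀ = 0.9852×-0.99470×0.05702 + 0.10279×0.99837×0.83338 = -0.055878 + 0.085523 = 0.029645.
Q̄ = (S_0/π) × [bracket] = (1581/π) × 0.029645 = 14.919 W/m².
Daily total = Q̄ × 27.00 h × 3600 s/h = 14.919 × 27.00 × 3600 / 10⁶ = 1.450 MJ/m².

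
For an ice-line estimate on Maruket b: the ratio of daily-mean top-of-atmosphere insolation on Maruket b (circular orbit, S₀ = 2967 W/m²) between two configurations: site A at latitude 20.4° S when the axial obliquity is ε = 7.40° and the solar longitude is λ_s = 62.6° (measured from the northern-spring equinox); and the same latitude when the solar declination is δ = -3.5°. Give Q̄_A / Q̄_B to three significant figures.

— Configuration A (φ=-20.4°):
Solar declination: sin δ = sin ε · sin λ_s = sin 7.40° × sin 62.6° = 0.11435, so δ = +6.566°.
cos H₀ = −tan(-20.4°) tan(+6.566°) = 0.0428, H₀ = 1.5280 rad.
Bracket: H₀ sin φ sin δ + cos φ cos δ sin H₀ = 1.5280×-0.34857×0.11435 + 0.93728×0.99344×0.99908 = -0.060905 + 0.930275 = 0.869370.
Q̄ = (S₀/π) × [bracket] = (2967/π) × 0.869370 = 821.06 W/m².
— Configuration B (φ=-20.4°):
cos H₀ = −tan(-20.4°) tan(-3.500°) = -0.0227, H₀ = 1.5935 rad.
Bracket: H₀ sin φ sin δ + cos φ cos δ sin H₀ = 1.5935×-0.34857×-0.06105 + 0.93728×0.99813×0.99974 = 0.033910 + 0.935284 = 0.969194.
Q̄ = (S₀/π) × [bracket] = (2967/π) × 0.969194 = 915.33 W/m².
Ratio Q̄_A / Q̄_B = 821.06 / 915.33 = 0.8970.

Q̄_A / Q̄_B ≈ 0.897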